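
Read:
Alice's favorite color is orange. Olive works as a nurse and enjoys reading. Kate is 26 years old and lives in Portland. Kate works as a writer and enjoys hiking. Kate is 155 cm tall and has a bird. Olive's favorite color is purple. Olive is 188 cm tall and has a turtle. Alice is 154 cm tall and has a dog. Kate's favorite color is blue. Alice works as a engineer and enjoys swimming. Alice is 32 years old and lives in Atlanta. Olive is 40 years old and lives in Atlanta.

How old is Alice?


Alice is 32 years old

32


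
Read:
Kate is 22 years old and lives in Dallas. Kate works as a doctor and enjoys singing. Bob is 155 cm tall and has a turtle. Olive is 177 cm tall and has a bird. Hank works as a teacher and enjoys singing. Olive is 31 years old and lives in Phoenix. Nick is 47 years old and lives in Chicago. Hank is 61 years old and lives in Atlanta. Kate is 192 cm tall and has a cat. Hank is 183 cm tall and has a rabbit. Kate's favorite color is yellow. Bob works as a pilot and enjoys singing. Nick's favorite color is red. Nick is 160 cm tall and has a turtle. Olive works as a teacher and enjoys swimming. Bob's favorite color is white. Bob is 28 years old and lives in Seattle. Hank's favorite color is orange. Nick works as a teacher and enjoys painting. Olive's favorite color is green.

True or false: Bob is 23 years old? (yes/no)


Bob is actually 28. no

no


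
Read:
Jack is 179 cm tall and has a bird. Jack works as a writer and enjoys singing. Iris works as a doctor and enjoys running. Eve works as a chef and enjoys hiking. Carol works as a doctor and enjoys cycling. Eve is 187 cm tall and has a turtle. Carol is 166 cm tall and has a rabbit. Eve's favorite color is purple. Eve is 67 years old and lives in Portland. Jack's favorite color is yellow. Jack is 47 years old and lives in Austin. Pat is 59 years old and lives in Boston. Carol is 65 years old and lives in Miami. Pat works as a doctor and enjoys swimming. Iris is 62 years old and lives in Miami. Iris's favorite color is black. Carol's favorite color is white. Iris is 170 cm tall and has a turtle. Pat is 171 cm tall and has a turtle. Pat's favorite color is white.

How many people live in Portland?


Count in Portland: 1

1


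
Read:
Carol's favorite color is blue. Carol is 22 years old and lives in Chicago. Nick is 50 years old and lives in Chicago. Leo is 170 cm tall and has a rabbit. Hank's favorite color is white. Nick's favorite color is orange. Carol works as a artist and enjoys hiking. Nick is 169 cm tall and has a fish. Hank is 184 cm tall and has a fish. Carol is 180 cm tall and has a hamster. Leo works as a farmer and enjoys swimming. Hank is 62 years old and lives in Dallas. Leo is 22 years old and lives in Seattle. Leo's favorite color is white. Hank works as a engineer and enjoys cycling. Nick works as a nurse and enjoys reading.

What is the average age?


Sum=156, n=4, avg=39

39


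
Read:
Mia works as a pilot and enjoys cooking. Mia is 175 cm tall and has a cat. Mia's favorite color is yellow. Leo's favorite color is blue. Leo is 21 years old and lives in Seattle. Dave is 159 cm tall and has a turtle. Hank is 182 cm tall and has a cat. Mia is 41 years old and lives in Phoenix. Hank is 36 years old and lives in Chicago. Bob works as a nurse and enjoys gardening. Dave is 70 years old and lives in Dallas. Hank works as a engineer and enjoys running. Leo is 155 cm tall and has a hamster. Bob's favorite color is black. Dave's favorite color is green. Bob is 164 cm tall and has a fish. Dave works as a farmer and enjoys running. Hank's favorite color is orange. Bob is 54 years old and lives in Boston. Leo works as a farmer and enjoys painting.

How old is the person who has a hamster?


Person with hamster is Leo, age 21

21


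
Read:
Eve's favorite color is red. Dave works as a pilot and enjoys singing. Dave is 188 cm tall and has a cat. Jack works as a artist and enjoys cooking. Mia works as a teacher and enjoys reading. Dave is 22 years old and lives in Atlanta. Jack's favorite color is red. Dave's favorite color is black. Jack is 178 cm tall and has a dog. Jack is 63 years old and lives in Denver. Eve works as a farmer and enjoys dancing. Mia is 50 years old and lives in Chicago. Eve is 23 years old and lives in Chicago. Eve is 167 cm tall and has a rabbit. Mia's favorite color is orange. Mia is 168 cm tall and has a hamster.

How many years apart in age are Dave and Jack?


22 vs 63, diff = 41

41


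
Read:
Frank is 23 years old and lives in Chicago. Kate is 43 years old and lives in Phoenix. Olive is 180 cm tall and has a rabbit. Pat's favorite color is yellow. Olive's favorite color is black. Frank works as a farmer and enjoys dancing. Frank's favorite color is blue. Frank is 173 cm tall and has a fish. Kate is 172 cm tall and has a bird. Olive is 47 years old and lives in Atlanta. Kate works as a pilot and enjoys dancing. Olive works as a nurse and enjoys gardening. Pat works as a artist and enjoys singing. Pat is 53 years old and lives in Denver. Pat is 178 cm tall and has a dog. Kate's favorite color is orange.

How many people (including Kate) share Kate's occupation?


Kate is a pilot. Count = 1

1


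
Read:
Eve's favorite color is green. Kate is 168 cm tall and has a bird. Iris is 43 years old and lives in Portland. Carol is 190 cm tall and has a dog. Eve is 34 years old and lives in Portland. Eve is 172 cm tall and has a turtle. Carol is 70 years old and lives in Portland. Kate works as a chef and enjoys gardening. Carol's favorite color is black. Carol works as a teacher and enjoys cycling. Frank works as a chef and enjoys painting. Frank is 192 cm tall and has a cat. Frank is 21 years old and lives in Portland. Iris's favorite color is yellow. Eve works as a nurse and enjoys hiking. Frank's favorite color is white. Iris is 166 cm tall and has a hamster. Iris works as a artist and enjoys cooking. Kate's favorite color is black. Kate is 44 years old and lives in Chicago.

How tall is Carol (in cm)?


Carol is 190 cm tall

190


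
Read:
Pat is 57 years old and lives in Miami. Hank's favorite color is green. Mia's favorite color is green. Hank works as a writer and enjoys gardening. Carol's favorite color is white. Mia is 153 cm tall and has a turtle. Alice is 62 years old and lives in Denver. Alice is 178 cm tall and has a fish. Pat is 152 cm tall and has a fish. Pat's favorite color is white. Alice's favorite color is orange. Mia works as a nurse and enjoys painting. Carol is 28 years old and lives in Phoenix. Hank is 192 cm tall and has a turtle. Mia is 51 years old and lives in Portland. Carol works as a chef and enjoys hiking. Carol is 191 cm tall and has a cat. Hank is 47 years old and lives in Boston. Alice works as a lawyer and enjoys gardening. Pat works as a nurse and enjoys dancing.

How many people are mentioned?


People: Alice, Pat, Mia, Carol, Hank. Count = 5

5


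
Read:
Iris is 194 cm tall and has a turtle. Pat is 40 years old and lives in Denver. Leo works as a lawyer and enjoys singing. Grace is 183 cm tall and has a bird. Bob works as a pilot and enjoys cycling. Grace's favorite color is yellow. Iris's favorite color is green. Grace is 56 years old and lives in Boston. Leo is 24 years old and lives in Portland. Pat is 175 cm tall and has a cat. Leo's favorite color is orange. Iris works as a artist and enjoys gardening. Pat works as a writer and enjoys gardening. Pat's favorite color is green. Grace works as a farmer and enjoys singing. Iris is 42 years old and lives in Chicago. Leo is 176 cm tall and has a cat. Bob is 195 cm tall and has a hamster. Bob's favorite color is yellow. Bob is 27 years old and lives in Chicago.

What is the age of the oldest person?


Oldest: Grace at 56

56


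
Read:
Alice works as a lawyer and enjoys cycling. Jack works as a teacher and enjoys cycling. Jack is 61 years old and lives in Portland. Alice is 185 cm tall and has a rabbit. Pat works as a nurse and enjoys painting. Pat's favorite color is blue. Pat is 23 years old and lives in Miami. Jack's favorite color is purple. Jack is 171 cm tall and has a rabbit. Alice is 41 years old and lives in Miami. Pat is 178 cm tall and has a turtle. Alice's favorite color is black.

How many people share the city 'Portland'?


Count: 1

1


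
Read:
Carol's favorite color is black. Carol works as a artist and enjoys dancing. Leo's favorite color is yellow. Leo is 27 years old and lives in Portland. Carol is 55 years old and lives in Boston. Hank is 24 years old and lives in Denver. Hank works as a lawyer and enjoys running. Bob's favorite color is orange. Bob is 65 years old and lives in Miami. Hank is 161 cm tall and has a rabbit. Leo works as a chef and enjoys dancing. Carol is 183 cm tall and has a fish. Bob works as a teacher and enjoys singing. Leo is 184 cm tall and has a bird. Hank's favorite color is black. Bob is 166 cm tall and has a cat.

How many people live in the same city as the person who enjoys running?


Person with hobby running is Hank, city Denver. Count = 1

1


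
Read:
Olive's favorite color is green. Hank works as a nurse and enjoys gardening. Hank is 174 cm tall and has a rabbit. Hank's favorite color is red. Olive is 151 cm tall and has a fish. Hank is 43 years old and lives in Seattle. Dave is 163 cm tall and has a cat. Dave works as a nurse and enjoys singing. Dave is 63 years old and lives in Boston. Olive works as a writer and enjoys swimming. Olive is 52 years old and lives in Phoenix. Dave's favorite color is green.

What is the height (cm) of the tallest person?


Tallest: Hank at 174 cm

174


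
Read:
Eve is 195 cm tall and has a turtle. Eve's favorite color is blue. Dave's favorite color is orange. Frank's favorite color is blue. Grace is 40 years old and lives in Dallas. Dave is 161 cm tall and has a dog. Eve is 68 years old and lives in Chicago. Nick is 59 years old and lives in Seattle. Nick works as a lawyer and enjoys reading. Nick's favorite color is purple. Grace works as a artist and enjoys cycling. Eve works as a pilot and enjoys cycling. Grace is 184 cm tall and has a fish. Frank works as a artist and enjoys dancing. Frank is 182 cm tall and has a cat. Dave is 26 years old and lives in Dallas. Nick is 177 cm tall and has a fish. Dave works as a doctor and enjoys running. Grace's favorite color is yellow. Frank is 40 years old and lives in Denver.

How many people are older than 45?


Filter: 2

2


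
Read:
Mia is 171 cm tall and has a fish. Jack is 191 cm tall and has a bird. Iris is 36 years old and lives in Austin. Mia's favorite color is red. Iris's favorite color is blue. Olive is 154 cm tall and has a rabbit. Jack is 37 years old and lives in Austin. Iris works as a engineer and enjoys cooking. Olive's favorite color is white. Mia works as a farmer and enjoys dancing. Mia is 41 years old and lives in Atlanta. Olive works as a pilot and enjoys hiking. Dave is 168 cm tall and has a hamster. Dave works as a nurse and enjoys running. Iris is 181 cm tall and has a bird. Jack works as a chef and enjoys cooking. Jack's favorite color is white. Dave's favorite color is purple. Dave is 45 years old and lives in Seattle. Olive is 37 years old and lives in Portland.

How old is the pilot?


The pilot is Olive, age 37

37


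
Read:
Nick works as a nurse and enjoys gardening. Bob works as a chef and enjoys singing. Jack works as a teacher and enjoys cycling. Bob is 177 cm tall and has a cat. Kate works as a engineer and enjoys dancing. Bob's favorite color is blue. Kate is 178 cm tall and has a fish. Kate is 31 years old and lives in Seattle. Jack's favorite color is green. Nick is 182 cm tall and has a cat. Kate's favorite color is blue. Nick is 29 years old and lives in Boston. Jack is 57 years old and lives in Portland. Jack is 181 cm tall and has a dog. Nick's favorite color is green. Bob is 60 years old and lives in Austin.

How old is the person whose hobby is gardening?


Person with hobby=gardening is Nick, age 29

29


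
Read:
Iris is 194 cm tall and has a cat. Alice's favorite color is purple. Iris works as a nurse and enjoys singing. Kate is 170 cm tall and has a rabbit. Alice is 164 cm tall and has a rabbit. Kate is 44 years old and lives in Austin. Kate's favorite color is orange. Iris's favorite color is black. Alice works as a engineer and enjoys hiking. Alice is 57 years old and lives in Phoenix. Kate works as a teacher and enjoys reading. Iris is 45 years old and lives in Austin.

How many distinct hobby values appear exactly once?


Unique hobby values: 3

3


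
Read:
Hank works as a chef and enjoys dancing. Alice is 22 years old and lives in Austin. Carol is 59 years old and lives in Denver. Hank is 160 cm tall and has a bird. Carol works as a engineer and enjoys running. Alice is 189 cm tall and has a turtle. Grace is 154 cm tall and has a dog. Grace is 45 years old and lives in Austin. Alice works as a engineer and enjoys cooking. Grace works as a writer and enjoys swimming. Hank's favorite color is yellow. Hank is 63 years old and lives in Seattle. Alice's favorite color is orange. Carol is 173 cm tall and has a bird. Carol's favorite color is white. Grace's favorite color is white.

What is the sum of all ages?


63+45+59+22 = 189

189


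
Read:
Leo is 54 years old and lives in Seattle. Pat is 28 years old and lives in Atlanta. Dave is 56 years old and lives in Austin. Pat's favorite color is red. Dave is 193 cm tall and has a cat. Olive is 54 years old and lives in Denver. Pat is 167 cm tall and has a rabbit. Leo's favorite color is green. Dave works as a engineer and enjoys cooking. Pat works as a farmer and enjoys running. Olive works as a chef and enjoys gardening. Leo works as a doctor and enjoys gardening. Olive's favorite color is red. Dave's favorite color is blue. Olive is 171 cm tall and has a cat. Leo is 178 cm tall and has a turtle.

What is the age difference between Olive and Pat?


|54 - 28| = 26

26


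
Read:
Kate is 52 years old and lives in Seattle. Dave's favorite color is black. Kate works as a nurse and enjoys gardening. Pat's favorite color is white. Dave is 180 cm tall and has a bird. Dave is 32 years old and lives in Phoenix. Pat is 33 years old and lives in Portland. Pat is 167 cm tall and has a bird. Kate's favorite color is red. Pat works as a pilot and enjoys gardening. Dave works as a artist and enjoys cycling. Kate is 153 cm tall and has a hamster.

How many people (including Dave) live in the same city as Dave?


Dave lives in Phoenix. Count = 1

1


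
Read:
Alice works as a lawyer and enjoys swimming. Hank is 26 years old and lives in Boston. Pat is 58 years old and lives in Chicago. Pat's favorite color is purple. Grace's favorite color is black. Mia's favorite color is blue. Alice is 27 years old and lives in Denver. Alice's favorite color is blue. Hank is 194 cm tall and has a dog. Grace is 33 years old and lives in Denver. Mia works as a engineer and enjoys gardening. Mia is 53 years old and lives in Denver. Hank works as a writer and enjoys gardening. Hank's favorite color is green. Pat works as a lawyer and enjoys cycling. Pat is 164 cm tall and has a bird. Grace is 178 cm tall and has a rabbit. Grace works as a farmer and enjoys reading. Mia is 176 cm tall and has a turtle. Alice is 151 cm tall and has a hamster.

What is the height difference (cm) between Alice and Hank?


|151 - 194| = 43

43


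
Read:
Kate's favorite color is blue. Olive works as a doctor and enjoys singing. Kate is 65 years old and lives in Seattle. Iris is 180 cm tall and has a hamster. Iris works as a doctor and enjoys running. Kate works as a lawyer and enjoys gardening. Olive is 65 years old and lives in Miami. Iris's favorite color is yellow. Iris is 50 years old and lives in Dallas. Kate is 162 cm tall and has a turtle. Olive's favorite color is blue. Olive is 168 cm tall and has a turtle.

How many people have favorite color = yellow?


Count: 1

1


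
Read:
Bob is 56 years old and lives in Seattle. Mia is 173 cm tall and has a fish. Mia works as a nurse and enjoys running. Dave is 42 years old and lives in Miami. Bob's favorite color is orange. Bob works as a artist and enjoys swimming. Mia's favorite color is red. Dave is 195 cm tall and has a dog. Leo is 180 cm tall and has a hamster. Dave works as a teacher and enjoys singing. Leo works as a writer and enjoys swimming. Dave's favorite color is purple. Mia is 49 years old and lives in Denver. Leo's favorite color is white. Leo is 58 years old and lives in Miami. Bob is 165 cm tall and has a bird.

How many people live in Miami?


Count in Miami: 2

2


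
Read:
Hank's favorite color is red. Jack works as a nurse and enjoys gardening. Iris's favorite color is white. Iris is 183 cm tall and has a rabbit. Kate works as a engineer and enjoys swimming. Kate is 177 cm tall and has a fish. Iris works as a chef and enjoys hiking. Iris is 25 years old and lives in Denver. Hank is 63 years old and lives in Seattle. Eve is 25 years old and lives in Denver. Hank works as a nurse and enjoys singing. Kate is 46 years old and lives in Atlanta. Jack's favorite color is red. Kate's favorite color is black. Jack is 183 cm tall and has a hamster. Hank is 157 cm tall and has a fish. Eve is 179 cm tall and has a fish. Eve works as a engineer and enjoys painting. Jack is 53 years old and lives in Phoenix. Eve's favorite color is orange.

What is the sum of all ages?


63+25+25+46+53 = 212

212


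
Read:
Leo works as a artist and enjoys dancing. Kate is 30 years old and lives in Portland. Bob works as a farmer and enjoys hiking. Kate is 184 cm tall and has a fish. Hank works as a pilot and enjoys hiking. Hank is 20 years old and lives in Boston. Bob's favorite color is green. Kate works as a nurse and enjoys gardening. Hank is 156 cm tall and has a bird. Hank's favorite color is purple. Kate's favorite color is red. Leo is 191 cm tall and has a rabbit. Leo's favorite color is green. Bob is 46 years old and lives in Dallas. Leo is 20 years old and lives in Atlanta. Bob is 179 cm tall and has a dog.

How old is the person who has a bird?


Person with bird is Hank, age 20

20


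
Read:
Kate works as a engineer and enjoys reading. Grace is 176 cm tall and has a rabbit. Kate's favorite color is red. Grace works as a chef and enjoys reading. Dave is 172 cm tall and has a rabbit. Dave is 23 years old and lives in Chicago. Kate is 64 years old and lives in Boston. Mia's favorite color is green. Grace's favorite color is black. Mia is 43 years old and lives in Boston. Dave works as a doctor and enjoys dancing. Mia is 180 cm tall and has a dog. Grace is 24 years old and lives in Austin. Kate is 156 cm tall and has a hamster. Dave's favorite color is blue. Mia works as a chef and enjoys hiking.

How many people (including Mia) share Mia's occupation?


Mia is a chef. Count = 2

2


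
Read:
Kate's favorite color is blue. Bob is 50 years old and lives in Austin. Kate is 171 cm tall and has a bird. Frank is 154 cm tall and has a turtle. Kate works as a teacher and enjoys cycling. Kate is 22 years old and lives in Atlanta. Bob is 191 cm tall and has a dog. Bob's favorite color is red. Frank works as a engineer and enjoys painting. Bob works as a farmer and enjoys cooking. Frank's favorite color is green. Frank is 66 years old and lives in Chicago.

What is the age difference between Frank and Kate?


|66 - 22| = 44

44


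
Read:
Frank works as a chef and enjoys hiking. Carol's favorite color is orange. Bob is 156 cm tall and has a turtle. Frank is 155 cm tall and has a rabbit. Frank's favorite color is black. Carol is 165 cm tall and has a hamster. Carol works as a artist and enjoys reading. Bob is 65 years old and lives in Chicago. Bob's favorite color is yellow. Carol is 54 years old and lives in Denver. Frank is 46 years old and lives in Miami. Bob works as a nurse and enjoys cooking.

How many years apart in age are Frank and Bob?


46 vs 65, diff = 19

19


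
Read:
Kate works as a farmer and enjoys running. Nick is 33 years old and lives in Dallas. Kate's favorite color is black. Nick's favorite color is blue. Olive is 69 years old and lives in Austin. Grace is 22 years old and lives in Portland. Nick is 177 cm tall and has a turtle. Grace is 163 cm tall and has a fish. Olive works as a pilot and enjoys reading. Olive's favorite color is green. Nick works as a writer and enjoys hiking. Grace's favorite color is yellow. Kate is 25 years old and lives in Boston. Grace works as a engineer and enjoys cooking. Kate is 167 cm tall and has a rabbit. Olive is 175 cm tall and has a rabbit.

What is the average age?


Sum=149, n=4, avg=37.25

37.25


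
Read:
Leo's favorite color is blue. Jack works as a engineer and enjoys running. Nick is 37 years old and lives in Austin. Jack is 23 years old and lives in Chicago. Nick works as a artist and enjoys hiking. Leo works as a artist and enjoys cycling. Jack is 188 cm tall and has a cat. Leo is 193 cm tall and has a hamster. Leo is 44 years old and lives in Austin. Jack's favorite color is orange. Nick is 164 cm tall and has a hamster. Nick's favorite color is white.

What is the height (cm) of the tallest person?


Tallest: Leo at 193 cm

193


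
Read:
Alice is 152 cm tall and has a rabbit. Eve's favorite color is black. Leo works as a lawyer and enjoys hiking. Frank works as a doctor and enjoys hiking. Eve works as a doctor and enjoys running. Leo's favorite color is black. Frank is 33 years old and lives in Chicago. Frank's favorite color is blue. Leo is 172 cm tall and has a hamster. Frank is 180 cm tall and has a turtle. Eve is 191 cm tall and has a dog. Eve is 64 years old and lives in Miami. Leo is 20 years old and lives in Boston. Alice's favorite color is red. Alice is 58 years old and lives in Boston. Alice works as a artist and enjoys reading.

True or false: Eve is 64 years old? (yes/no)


Eve is actually 64. yes

yes


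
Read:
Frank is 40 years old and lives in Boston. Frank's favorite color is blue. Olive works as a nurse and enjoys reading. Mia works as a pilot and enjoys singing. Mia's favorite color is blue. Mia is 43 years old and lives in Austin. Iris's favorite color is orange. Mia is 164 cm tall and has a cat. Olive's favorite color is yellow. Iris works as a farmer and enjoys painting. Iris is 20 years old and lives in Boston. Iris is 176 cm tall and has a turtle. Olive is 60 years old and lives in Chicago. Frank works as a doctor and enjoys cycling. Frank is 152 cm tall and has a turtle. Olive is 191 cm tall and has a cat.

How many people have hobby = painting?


Count: 1

1


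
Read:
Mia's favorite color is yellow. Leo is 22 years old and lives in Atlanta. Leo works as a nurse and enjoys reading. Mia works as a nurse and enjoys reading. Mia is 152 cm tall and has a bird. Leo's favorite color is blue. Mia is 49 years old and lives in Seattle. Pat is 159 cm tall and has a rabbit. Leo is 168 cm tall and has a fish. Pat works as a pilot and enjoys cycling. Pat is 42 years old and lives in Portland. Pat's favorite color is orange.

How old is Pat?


Pat is 42 years old

42


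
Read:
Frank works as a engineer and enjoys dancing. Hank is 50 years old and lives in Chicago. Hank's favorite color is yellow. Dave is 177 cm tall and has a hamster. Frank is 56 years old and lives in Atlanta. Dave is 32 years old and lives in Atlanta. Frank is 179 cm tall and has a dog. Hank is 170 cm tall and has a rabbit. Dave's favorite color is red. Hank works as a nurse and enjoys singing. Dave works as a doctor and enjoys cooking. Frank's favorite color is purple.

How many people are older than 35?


Filter: 2

2


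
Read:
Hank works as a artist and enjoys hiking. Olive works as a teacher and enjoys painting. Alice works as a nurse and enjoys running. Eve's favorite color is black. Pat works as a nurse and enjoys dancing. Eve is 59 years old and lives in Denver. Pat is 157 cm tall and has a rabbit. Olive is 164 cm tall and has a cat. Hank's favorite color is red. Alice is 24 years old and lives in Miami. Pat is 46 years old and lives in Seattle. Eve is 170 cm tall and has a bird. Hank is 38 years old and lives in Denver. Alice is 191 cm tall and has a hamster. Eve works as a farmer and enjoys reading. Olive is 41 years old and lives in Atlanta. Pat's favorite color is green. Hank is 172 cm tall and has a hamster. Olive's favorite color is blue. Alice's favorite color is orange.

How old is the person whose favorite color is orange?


Person with favorite color=orange is Alice, age 24

24


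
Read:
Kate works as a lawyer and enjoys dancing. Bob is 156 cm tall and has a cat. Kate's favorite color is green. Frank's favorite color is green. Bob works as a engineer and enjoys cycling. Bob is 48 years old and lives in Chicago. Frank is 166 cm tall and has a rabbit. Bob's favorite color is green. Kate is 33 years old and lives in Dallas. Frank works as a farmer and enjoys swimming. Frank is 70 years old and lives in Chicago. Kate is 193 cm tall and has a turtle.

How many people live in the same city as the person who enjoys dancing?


Person with hobby dancing is Kate, city Dallas. Count = 1

1


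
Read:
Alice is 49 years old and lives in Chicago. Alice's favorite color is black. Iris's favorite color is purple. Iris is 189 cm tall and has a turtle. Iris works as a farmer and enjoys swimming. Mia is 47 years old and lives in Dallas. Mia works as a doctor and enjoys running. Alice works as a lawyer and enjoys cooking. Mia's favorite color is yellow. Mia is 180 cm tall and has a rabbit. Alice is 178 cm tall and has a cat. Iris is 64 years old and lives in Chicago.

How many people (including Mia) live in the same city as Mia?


Mia lives in Dallas. Count = 1

1


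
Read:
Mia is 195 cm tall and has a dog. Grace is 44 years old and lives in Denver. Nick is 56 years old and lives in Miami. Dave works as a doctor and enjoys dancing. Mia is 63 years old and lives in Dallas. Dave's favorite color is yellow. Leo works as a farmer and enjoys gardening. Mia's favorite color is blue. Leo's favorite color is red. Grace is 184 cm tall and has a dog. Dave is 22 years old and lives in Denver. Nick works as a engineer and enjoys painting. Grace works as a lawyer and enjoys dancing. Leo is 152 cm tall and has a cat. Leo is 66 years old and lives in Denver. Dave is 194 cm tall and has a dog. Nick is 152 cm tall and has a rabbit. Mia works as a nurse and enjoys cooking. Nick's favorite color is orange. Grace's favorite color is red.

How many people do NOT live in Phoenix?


Not in Phoenix: 5

5


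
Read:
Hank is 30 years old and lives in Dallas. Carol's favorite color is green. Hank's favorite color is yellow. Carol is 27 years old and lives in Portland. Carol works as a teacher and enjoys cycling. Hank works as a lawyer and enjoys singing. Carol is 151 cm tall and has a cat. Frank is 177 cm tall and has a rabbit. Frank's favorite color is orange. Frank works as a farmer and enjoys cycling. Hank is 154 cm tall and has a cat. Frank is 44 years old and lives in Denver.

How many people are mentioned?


People: Frank, Carol, Hank. Count = 3

3


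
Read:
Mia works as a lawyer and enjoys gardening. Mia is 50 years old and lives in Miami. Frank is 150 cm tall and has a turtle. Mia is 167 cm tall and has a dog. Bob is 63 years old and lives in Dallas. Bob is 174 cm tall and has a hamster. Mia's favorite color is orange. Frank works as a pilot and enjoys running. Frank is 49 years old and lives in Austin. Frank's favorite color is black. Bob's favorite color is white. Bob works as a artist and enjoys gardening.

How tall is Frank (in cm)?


Frank is 150 cm tall

150


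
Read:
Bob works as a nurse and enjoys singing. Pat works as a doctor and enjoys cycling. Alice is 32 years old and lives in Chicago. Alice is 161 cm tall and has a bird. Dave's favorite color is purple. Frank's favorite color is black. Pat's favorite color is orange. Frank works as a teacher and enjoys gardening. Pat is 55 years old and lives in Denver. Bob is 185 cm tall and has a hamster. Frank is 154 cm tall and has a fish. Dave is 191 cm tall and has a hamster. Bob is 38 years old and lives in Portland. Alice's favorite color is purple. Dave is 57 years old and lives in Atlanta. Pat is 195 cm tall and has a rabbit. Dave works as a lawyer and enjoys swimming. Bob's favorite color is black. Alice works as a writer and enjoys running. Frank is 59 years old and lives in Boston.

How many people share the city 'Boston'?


Count: 1

1


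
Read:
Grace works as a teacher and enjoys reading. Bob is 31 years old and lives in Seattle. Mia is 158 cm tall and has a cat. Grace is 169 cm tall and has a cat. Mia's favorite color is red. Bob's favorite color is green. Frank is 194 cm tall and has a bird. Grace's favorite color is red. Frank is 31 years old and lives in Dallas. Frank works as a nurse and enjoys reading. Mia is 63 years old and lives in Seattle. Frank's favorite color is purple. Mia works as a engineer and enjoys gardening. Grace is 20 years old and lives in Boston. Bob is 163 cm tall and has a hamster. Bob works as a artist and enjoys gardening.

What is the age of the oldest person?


Oldest: Mia at 63

63


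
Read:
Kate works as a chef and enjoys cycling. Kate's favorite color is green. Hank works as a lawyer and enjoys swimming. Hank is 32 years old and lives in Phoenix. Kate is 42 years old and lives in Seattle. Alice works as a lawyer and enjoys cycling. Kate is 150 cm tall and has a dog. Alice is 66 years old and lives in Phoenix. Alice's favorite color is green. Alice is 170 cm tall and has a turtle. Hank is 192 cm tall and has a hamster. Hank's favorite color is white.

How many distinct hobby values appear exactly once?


Unique hobby values: 1

1


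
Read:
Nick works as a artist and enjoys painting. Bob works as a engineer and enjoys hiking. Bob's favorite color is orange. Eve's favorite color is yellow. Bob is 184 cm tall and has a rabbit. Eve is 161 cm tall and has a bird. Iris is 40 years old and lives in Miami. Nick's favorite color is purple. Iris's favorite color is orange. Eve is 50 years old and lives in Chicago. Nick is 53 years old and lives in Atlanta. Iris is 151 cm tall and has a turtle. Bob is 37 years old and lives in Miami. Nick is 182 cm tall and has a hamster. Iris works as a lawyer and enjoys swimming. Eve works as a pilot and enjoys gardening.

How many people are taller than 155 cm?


Taller than 155: 3

3


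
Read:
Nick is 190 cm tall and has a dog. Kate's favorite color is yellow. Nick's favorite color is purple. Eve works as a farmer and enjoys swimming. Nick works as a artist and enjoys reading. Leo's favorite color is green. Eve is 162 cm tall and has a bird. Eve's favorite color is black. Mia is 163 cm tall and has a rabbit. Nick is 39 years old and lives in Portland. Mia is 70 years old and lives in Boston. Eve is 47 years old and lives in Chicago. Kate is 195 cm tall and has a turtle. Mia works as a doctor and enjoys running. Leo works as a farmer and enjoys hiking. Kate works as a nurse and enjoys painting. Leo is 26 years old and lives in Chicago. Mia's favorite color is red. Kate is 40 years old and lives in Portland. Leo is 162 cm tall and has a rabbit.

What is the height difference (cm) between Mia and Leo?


|163 - 162| = 1

1


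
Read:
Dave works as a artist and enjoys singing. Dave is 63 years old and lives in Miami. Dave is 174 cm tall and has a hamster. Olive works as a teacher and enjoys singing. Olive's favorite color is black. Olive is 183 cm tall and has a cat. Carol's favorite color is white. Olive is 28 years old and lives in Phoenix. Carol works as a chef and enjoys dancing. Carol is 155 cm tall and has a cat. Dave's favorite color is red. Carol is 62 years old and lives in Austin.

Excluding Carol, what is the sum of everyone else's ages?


Sum (excluding Carol): 91

91


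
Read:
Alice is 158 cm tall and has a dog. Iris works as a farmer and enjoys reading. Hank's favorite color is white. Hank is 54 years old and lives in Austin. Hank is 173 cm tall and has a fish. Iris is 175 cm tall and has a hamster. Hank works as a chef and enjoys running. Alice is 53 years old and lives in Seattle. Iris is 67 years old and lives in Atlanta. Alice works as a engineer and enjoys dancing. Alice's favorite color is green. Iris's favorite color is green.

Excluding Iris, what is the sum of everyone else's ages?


Sum (excluding Iris): 107

107


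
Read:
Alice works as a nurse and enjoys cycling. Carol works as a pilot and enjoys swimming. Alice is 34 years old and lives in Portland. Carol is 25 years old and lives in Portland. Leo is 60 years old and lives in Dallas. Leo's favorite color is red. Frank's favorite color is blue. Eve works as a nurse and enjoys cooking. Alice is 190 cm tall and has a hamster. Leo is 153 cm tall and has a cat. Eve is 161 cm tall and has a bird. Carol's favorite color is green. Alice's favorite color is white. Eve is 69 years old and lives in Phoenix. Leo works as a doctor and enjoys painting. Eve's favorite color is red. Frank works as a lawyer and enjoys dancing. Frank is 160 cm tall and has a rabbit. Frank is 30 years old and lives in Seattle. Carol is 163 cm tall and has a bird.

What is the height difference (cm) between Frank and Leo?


|160 - 153| = 7

7


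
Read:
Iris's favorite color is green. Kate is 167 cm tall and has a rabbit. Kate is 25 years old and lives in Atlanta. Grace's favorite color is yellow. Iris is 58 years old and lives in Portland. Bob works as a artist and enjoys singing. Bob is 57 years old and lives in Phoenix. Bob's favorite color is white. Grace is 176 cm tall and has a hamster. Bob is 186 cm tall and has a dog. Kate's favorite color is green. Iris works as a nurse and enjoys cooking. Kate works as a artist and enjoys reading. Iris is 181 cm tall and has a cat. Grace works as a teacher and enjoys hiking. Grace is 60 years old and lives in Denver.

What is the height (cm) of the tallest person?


Tallest: Bob at 186 cm

186


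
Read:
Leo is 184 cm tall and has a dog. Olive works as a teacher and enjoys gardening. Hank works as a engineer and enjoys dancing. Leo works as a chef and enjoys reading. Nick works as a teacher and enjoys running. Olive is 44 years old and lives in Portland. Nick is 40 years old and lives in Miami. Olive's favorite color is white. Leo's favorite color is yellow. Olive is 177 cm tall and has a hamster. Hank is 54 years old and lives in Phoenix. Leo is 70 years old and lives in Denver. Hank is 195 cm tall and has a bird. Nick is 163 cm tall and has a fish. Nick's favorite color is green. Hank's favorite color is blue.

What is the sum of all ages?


44+70+54+40 = 208

208


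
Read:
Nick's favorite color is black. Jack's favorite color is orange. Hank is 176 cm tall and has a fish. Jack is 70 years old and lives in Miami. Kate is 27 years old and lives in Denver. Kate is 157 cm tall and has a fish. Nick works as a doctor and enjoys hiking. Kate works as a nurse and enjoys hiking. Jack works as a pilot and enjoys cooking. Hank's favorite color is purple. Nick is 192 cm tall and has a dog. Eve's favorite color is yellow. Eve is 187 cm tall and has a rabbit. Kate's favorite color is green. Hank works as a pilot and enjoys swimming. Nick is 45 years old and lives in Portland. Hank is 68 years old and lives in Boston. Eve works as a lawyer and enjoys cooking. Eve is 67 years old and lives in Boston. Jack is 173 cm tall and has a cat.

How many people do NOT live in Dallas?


Not in Dallas: 5

5


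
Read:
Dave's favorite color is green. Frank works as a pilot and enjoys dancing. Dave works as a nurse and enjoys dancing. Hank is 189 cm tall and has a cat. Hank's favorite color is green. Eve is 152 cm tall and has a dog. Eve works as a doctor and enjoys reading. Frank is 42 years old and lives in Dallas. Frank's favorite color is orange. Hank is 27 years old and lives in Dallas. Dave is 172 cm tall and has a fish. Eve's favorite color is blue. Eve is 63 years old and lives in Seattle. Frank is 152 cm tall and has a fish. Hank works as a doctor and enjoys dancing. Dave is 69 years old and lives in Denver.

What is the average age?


Sum=201, n=4, avg=50.25

50.25


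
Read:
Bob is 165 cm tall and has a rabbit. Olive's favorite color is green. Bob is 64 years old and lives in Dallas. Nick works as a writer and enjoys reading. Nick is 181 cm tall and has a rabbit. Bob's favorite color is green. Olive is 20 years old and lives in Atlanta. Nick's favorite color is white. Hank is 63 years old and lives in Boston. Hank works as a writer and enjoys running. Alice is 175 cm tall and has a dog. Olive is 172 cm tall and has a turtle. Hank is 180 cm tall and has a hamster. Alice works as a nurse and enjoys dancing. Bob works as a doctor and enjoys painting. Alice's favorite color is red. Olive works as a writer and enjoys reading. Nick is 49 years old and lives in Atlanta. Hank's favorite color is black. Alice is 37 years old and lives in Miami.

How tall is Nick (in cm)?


Nick is 181 cm tall

181


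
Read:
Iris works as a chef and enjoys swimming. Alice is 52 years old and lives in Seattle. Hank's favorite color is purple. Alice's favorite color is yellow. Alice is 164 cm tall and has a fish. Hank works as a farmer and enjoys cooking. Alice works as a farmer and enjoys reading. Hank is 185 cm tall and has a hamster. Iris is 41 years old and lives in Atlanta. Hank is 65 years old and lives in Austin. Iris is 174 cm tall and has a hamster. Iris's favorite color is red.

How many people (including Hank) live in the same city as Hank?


Hank lives in Austin. Count = 1

1


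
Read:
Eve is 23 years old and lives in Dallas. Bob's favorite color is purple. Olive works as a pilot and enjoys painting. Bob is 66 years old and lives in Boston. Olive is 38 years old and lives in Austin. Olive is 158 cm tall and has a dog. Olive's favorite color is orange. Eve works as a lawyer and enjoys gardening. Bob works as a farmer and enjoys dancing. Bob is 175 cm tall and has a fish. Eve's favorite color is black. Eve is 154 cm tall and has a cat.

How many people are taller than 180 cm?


Taller than 180: 0

0


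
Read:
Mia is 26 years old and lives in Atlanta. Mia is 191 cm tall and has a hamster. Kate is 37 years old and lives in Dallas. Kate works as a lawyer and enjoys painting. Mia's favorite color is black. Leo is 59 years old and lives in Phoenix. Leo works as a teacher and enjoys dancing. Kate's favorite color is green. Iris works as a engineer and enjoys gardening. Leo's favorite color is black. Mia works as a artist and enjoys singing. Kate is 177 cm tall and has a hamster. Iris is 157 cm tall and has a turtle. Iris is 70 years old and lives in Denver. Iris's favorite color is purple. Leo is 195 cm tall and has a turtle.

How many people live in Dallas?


Count in Dallas: 1

1


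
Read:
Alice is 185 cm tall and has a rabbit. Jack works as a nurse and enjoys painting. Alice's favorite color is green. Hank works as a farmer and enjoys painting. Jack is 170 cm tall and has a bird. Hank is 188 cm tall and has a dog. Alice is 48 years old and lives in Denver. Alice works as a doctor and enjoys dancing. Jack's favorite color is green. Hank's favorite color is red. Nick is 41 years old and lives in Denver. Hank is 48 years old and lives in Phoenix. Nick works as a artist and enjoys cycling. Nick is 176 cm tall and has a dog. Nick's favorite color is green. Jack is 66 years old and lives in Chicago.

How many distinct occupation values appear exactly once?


Unique occupation values: 4

4


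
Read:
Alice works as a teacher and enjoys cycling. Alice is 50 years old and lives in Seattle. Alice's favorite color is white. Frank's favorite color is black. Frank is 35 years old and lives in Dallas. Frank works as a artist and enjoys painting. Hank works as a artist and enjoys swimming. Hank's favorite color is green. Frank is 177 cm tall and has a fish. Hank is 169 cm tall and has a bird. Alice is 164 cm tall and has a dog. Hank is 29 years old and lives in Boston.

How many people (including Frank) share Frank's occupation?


Frank is a artist. Count = 2

2


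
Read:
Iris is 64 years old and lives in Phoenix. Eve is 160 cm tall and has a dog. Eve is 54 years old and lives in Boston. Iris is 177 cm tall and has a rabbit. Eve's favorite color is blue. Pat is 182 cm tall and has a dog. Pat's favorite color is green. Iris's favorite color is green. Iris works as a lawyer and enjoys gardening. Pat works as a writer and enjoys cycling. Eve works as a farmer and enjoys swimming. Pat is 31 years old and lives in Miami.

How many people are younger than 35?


Filter: 1

1
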